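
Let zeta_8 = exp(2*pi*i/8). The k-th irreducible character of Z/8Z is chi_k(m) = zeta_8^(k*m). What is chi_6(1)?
chi_6(1) = zeta_8^6 = -I

Solution. chi_6(1) = zeta_8^(6*1) = zeta_8^6. Since zeta_8^8 = 1, this equals zeta_8^6 = exp(2*pi*i*6/8) = -I.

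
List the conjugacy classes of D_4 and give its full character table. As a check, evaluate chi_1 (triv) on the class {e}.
Conjugacy classes: {e} of size 1, {r^2} of size 1, {r^1, r^3} of size 2, {s, sr^2, ...} of size 2, {sr, sr^3, ...} of size 2.
Character table:
  irrep \ class              {e} (size 1)  {r^2} (size 1)  {r^1, r^3} (size 2)  {s, sr^2, ...} (size 2)  {sr, sr^3, ...} (size 2)
  chi_1 (triv)               1             1               1                    1                        1                       
  chi_2 (sign: r->1, s->-1)  1             1               1                    -1                       -1                      
  chi_3 (r->-1, s->1)        1             1               -1                   1                        -1                      
  chi_4 (r->-1, s->-1)       1             1               -1                   -1                       1                       
  chi_5 (2d, j=1)            2             -2              0                    0                        0                       

Spot check: chi_1 (triv) on {e} = 1.

Proof sketch: D_4 has order 2*4 = 8 with 5 conjugacy classes, hence 5 irreducibles. Sum of squared dims 1 + 1 + 1 + 1 + 4 = 8 = |G|. Linear characters come from the abelianisation; the 2-dimensional irreps have character r^k -> 2*cos(2*pi*j*k/4), reflections -> 0.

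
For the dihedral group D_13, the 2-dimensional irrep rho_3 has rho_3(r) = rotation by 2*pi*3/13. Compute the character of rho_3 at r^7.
chi_{rho_3}(r^7) = 2*cos(2*pi*3*7/13) = -2*cos(3*pi/13)

Explanation: rho_3(r^7) is rotation by angle 2*pi*3*7/13, whose trace is 2*cos(2*pi*3*7/13) = -2*cos(3*pi/13).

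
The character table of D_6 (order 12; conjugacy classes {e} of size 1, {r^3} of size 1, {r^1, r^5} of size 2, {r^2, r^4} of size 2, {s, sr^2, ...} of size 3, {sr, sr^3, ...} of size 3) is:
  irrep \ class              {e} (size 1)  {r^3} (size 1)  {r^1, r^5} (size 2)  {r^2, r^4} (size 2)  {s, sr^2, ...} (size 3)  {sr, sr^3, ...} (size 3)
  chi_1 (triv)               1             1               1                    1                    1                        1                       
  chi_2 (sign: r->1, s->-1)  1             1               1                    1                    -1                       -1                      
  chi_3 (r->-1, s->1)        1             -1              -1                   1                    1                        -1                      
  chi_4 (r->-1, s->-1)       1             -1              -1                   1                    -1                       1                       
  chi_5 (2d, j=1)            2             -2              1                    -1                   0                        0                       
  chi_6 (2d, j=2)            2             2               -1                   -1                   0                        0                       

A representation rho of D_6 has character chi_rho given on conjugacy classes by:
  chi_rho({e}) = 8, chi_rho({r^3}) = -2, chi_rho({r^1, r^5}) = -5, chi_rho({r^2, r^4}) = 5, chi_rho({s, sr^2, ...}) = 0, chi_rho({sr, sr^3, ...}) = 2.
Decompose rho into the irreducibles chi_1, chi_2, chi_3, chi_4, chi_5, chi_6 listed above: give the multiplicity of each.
Multiplicities: chi_1: 1, chi_2: 0, chi_3: 2, chi_4: 3, chi_5: 0, chi_6: 1.

Use <chi_rho, chi> = (1/|G|) sum_C |C| * chi_rho(C) * conj(chi(C)) with |G| = 12 for each irreducible chi in the table:
  <chi_rho, chi_1> = (1/12)[1*(8)*conj(1) + 1*(-2)*conj(1) + 2*(-5)*conj(1) + 2*(5)*conj(1) + 3*(0)*conj(1) + 3*(2)*conj(1)]
      = (1/12)[(8) + (-2) + (-10) + (10) + (0) + (6)] = 12/12 = 1
  <chi_rho, chi_2> = (1/12)[1*(8)*conj(1) + 1*(-2)*conj(1) + 2*(-5)*conj(1) + 2*(5)*conj(1) + 3*(0)*conj(-1) + 3*(2)*conj(-1)]
      = (1/12)[(8) + (-2) + (-10) + (10) + (0) + (-6)] = 0/12 = 0
  <chi_rho, chi_3> = (1/12)[1*(8)*conj(1) + 1*(-2)*conj(-1) + 2*(-5)*conj(-1) + 2*(5)*conj(1) + 3*(0)*conj(1) + 3*(2)*conj(-1)]
      = (1/12)[(8) + (2) + (10) + (10) + (0) + (-6)] = 24/12 = 2
  <chi_rho, chi_4> = (1/12)[1*(8)*conj(1) + 1*(-2)*conj(-1) + 2*(-5)*conj(-1) + 2*(5)*conj(1) + 3*(0)*conj(-1) + 3*(2)*conj(1)]
      = (1/12)[(8) + (2) + (10) + (10) + (0) + (6)] = 36/12 = 3
  <chi_rho, chi_5> = (1/12)[1*(8)*conj(2) + 1*(-2)*conj(-2) + 2*(-5)*conj(1) + 2*(5)*conj(-1) + 3*(0)*conj(0) + 3*(2)*conj(0)]
      = (1/12)[(16) + (4) + (-10) + (-10) + (0) + (0)] = 0/12 = 0
  <chi_rho, chi_6> = (1/12)[1*(8)*conj(2) + 1*(-2)*conj(2) + 2*(-5)*conj(-1) + 2*(5)*conj(-1) + 3*(0)*conj(0) + 3*(2)*conj(0)]
      = (1/12)[(16) + (-4) + (10) + (-10) + (0) + (0)] = 12/12 = 1
Dimension check: dim(rho) = sum (mult * dim) = 1*1 + 0*1 + 2*1 + 3*1 + 0*2 + 1*2 = 8 = chi_rho(e) = 8.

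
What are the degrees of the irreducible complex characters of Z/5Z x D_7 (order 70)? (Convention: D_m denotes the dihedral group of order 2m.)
Dimensions: 1, 1, 1, 1, 1, 1, 1, 1, 1, 1, 2, 2, 2, 2, 2, 2, 2, 2, 2, 2, 2, 2, 2, 2, 2

Solution. There are 25 irreducibles (= number of conjugacy classes). Their dimensions d_i satisfy sum d_i^2 = |G| = 70: 1 + 1 + 1 + 1 + 1 + 1 + 1 + 1 + 1 + 1 + 4 + 4 + 4 + 4 + 4 + 4 + 4 + 4 + 4 + 4 + 4 + 4 + 4 + 4 + 4 = 70. (For the product with Z/5Z: each of the 5 1-dim characters of Z/5Z tensors with each irrep of D_7, giving 5 copies of each D_7-dimension.)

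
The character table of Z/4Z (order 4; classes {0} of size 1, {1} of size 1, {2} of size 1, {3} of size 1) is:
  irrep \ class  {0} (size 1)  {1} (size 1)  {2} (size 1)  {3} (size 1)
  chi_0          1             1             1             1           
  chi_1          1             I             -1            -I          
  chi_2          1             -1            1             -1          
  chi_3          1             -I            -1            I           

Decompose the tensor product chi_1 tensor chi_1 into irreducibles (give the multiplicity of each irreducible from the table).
chi_1 tensor chi_1 = chi_2 (all other irreducibles have multiplicity 0).

Details: The character of a tensor product is the pointwise product (chi_1 * chi_1)(C) = chi_1(C) * chi_1(C):
  {0}: (1)*(1), {1}: (I)*(I), {2}: (-1)*(-1), {3}: (-I)*(-I)
so (chi_1 * chi_1) takes values
  {0} -> 1, {1} -> -1, {2} -> 1, {3} -> -1.
Now take the inner product of this character with each irreducible chi from the table, <chi_1*chi_1, chi> = (1/4) sum_C |C| (chi_1*chi_1)(C) conj(chi(C)):
  <chi_1*chi_1, chi_0> = (1/4)[1*(1)*conj(1) + 1*(-1)*conj(1) + 1*(1)*conj(1) + 1*(-1)*conj(1)]
      = (1/4)[(1) + (-1) + (1) + (-1)] = 0/4 = 0
  <chi_1*chi_1, chi_1> = (1/4)[1*(1)*conj(1) + 1*(-1)*conj(I) + 1*(1)*conj(-1) + 1*(-1)*conj(-I)]
      = (1/4)[(1) + (I) + (-1) + (-I)] = 0/4 = 0
  <chi_1*chi_1, chi_2> = (1/4)[1*(1)*conj(1) + 1*(-1)*conj(-1) + 1*(1)*conj(1) + 1*(-1)*conj(-1)]
      = (1/4)[(1) + (1) + (1) + (1)] = 4/4 = 1
  <chi_1*chi_1, chi_3> = (1/4)[1*(1)*conj(1) + 1*(-1)*conj(-I) + 1*(1)*conj(-1) + 1*(-1)*conj(I)]
      = (1/4)[(1) + (-I) + (-1) + (I)] = 0/4 = 0
(Exp terms are combined using exp(i*s)*conj(exp(i*t)) = exp(i*(s-t)), and sums of them are collapsed using the identity that for every m > 1 the m distinct m-th roots of unity sum to 0, e.g. 1 + exp(2*I*pi/3) + exp(-2*I*pi/3) = 0.)
Hence the multiplicities are chi_2: 1. Dimension check: dim(chi_1)*dim(chi_1) = 1*1 = 1 and sum (mult * dim) = 1*1 = 1.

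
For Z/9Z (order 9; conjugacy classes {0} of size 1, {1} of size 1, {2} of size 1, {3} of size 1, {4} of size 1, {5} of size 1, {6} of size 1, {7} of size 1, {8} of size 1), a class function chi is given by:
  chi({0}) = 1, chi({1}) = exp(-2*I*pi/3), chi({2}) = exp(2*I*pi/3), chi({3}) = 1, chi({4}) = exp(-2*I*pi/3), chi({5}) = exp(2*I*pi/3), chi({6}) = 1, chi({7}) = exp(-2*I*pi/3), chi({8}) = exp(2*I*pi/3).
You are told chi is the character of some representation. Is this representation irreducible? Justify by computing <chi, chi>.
Irreducible: <chi, chi> = 1.

Justification: <chi, chi> = (1/|G|) sum_C |C| * |chi(C)|^2 = (1/9)[1*|1|^2 + 1*|exp(-2*I*pi/3)|^2 + 1*|exp(2*I*pi/3)|^2 + 1*|1|^2 + 1*|exp(-2*I*pi/3)|^2 + 1*|exp(2*I*pi/3)|^2 + 1*|1|^2 + 1*|exp(-2*I*pi/3)|^2 + 1*|exp(2*I*pi/3)|^2]
  = (1/9)[(1) + (1) + (1) + (1) + (1) + (1) + (1) + (1) + (1)] = 9/9 = 1.
(Exp terms are combined using exp(i*s)*conj(exp(i*t)) = exp(i*(s-t)), and sums of them are collapsed using the identity that for every m > 1 the m distinct m-th roots of unity sum to 0, e.g. 1 + exp(2*I*pi/3) + exp(-2*I*pi/3) = 0.)
A character is irreducible iff <chi, chi> = 1, so this representation is irreducible.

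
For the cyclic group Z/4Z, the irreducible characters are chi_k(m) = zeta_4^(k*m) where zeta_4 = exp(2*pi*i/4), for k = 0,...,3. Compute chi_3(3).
chi_3(3) = zeta_4^9 = I

Details: chi_3(3) = zeta_4^(3*3) = zeta_4^9. Since zeta_4^4 = 1, this equals zeta_4^1 = exp(2*pi*i*1/4) = I.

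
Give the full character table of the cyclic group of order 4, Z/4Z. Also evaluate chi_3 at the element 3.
Character table of Z/4Z (irreps indexed chi_0,...,chi_3 with chi_k(m) = zeta_4^(k*m), zeta_4 = exp(2*pi*i/4)):
  irrep \ class  {0} (size 1)  {1} (size 1)  {2} (size 1)  {3} (size 1)
  chi_0          1             1             1             1           
  chi_1          1             I             -1            -I          
  chi_2          1             -1            1             -1          
  chi_3          1             -I            -1            I           

Spot check: chi_3(3) = zeta_4^(3*3) = zeta_4^9 = I.

Derivation: Z/4Z is abelian, so all 4 irreducible complex representations are 1-dimensional. They are given by chi_k(m) = zeta_4^(k*m) for k = 0,...,3. Row orthogonality: sum_m chi_k(m) conj(chi_l(m)) = 4 * [k = l].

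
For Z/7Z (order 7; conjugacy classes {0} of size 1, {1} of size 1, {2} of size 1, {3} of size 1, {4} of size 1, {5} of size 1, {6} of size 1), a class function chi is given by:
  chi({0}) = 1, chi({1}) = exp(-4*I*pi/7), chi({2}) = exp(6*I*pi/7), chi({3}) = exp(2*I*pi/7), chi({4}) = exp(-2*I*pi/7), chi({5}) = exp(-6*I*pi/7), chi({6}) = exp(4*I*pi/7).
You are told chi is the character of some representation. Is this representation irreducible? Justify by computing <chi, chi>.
Irreducible: <chi, chi> = 1.

Proof sketch: <chi, chi> = (1/|G|) sum_C |C| * |chi(C)|^2 = (1/7)[1*|1|^2 + 1*|exp(-4*I*pi/7)|^2 + 1*|exp(6*I*pi/7)|^2 + 1*|exp(2*I*pi/7)|^2 + 1*|exp(-2*I*pi/7)|^2 + 1*|exp(-6*I*pi/7)|^2 + 1*|exp(4*I*pi/7)|^2]
  = (1/7)[(1) + (1) + (1) + (1) + (1) + (1) + (1)] = 7/7 = 1.
(Exp terms are combined using exp(i*s)*conj(exp(i*t)) = exp(i*(s-t)), and sums of them are collapsed using the identity that for every m > 1 the m distinct m-th roots of unity sum to 0, e.g. 1 + exp(2*I*pi/3) + exp(-2*I*pi/3) = 0.)
A character is irreducible iff <chi, chi> = 1, so this representation is irreducible.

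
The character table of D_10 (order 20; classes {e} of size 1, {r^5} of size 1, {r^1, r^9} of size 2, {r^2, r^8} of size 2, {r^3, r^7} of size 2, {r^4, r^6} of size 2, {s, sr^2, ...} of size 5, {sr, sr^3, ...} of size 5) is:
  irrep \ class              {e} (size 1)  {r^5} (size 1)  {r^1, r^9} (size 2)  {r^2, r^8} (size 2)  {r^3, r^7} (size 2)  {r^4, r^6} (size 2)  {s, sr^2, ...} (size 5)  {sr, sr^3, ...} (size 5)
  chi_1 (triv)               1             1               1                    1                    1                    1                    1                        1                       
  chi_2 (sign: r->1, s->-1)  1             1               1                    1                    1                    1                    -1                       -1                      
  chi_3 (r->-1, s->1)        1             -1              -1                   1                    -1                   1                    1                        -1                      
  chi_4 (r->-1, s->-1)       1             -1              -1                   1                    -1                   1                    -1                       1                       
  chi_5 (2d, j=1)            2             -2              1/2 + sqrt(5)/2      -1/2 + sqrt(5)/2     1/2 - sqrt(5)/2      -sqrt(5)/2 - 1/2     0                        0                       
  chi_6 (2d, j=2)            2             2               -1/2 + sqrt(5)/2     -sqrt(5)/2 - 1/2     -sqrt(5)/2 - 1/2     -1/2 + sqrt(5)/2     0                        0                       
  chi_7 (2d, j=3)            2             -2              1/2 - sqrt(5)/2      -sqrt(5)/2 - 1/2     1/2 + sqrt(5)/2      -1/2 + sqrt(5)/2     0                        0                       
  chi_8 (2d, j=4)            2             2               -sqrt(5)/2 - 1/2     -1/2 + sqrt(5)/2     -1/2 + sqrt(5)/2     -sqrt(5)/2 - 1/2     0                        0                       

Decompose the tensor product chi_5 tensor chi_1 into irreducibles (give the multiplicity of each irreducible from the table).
chi_5 tensor chi_1 = chi_5 (all other irreducibles have multiplicity 0).

Argument: The character of a tensor product is the pointwise product (chi_5 * chi_1)(C) = chi_5(C) * chi_1(C):
  {e}: (2)*(1), {r^5}: (-2)*(1), {r^1, r^9}: (1/2 + sqrt(5)/2)*(1), {r^2, r^8}: (-1/2 + sqrt(5)/2)*(1), {r^3, r^7}: (1/2 - sqrt(5)/2)*(1), {r^4, r^6}: (-sqrt(5)/2 - 1/2)*(1), {s, sr^2, ...}: (0)*(1), {sr, sr^3, ...}: (0)*(1)
so (chi_5 * chi_1) takes values
  {e} -> 2, {r^5} -> -2, {r^1, r^9} -> 1/2 + sqrt(5)/2, {r^2, r^8} -> -1/2 + sqrt(5)/2, {r^3, r^7} -> 1/2 - sqrt(5)/2, {r^4, r^6} -> -sqrt(5)/2 - 1/2, {s, sr^2, ...} -> 0, {sr, sr^3, ...} -> 0.
Now take the inner product of this character with each irreducible chi from the table, <chi_5*chi_1, chi> = (1/20) sum_C |C| (chi_5*chi_1)(C) conj(chi(C)):
  <chi_5*chi_1, chi_1> = (1/20)[1*(2)*conj(1) + 1*(-2)*conj(1) + 2*(1/2 + sqrt(5)/2)*conj(1) + 2*(-1/2 + sqrt(5)/2)*conj(1) + 2*(1/2 - sqrt(5)/2)*conj(1) + 2*(-sqrt(5)/2 - 1/2)*conj(1) + 5*(0)*conj(1) + 5*(0)*conj(1)]
      = (1/20)[(2) + (-2) + (1 + sqrt(5)) + (-1 + sqrt(5)) + (1 - sqrt(5)) + (-sqrt(5) - 1) + (0) + (0)] = 0/20 = 0
  <chi_5*chi_1, chi_2> = (1/20)[1*(2)*conj(1) + 1*(-2)*conj(1) + 2*(1/2 + sqrt(5)/2)*conj(1) + 2*(-1/2 + sqrt(5)/2)*conj(1) + 2*(1/2 - sqrt(5)/2)*conj(1) + 2*(-sqrt(5)/2 - 1/2)*conj(1) + 5*(0)*conj(-1) + 5*(0)*conj(-1)]
      = (1/20)[(2) + (-2) + (1 + sqrt(5)) + (-1 + sqrt(5)) + (1 - sqrt(5)) + (-sqrt(5) - 1) + (0) + (0)] = 0/20 = 0
  <chi_5*chi_1, chi_3> = (1/20)[1*(2)*conj(1) + 1*(-2)*conj(-1) + 2*(1/2 + sqrt(5)/2)*conj(-1) + 2*(-1/2 + sqrt(5)/2)*conj(1) + 2*(1/2 - sqrt(5)/2)*conj(-1) + 2*(-sqrt(5)/2 - 1/2)*conj(1) + 5*(0)*conj(1) + 5*(0)*conj(-1)]
      = (1/20)[(2) + (2) + (-sqrt(5) - 1) + (-1 + sqrt(5)) + (-1 + sqrt(5)) + (-sqrt(5) - 1) + (0) + (0)] = 0/20 = 0
  <chi_5*chi_1, chi_4> = (1/20)[1*(2)*conj(1) + 1*(-2)*conj(-1) + 2*(1/2 + sqrt(5)/2)*conj(-1) + 2*(-1/2 + sqrt(5)/2)*conj(1) + 2*(1/2 - sqrt(5)/2)*conj(-1) + 2*(-sqrt(5)/2 - 1/2)*conj(1) + 5*(0)*conj(-1) + 5*(0)*conj(1)]
      = (1/20)[(2) + (2) + (-sqrt(5) - 1) + (-1 + sqrt(5)) + (-1 + sqrt(5)) + (-sqrt(5) - 1) + (0) + (0)] = 0/20 = 0
  <chi_5*chi_1, chi_5> = (1/20)[1*(2)*conj(2) + 1*(-2)*conj(-2) + 2*(1/2 + sqrt(5)/2)*conj(1/2 + sqrt(5)/2) + 2*(-1/2 + sqrt(5)/2)*conj(-1/2 + sqrt(5)/2) + 2*(1/2 - sqrt(5)/2)*conj(1/2 - sqrt(5)/2) + 2*(-sqrt(5)/2 - 1/2)*conj(-sqrt(5)/2 - 1/2) + 5*(0)*conj(0) + 5*(0)*conj(0)]
      = (1/20)[(4) + (4) + (sqrt(5) + 3) + (3 - sqrt(5)) + (3 - sqrt(5)) + (sqrt(5) + 3) + (0) + (0)] = 20/20 = 1
  <chi_5*chi_1, chi_6> = (1/20)[1*(2)*conj(2) + 1*(-2)*conj(2) + 2*(1/2 + sqrt(5)/2)*conj(-1/2 + sqrt(5)/2) + 2*(-1/2 + sqrt(5)/2)*conj(-sqrt(5)/2 - 1/2) + 2*(1/2 - sqrt(5)/2)*conj(-sqrt(5)/2 - 1/2) + 2*(-sqrt(5)/2 - 1/2)*conj(-1/2 + sqrt(5)/2) + 5*(0)*conj(0) + 5*(0)*conj(0)]
      = (1/20)[(4) + (-4) + (2) + (-2) + (2) + (-2) + (0) + (0)] = 0/20 = 0
  <chi_5*chi_1, chi_7> = (1/20)[1*(2)*conj(2) + 1*(-2)*conj(-2) + 2*(1/2 + sqrt(5)/2)*conj(1/2 - sqrt(5)/2) + 2*(-1/2 + sqrt(5)/2)*conj(-sqrt(5)/2 - 1/2) + 2*(1/2 - sqrt(5)/2)*conj(1/2 + sqrt(5)/2) + 2*(-sqrt(5)/2 - 1/2)*conj(-1/2 + sqrt(5)/2) + 5*(0)*conj(0) + 5*(0)*conj(0)]
      = (1/20)[(4) + (4) + (-2) + (-2) + (-2) + (-2) + (0) + (0)] = 0/20 = 0
  <chi_5*chi_1, chi_8> = (1/20)[1*(2)*conj(2) + 1*(-2)*conj(2) + 2*(1/2 + sqrt(5)/2)*conj(-sqrt(5)/2 - 1/2) + 2*(-1/2 + sqrt(5)/2)*conj(-1/2 + sqrt(5)/2) + 2*(1/2 - sqrt(5)/2)*conj(-1/2 + sqrt(5)/2) + 2*(-sqrt(5)/2 - 1/2)*conj(-sqrt(5)/2 - 1/2) + 5*(0)*conj(0) + 5*(0)*conj(0)]
      = (1/20)[(4) + (-4) + (-3 - sqrt(5)) + (3 - sqrt(5)) + (-3 + sqrt(5)) + (sqrt(5) + 3) + (0) + (0)] = 0/20 = 0
Hence the multiplicities are chi_5: 1. Dimension check: dim(chi_5)*dim(chi_1) = 2*1 = 2 and sum (mult * dim) = 1*2 = 2.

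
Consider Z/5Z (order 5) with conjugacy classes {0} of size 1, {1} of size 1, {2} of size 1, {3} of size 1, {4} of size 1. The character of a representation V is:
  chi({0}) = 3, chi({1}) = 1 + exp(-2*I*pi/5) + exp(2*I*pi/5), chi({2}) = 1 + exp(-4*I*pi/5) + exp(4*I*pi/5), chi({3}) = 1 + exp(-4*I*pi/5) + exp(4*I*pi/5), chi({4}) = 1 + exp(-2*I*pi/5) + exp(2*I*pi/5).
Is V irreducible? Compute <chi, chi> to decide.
Not irreducible (reducible): <chi, chi> = 3 > 1.

Why: <chi, chi> = (1/|G|) sum_C |C| * |chi(C)|^2 = (1/5)[1*|3|^2 + 1*|1 + exp(-2*I*pi/5) + exp(2*I*pi/5)|^2 + 1*|1 + exp(-4*I*pi/5) + exp(4*I*pi/5)|^2 + 1*|1 + exp(-4*I*pi/5) + exp(4*I*pi/5)|^2 + 1*|1 + exp(-2*I*pi/5) + exp(2*I*pi/5)|^2]
  = (1/5)[(9) + (3 + 2*exp(-2*I*pi/5) + exp(-4*I*pi/5) + exp(4*I*pi/5) + 2*exp(2*I*pi/5)) + (3 + 2*exp(-4*I*pi/5) + exp(-2*I*pi/5) + exp(2*I*pi/5) + 2*exp(4*I*pi/5)) + (3 + 2*exp(-4*I*pi/5) + exp(-2*I*pi/5) + exp(2*I*pi/5) + 2*exp(4*I*pi/5)) + (3 + 2*exp(-2*I*pi/5) + exp(-4*I*pi/5) + exp(4*I*pi/5) + 2*exp(2*I*pi/5))] = 15/5 = 3.
(Exp terms are combined using exp(i*s)*conj(exp(i*t)) = exp(i*(s-t)), and sums of them are collapsed using the identity that for every m > 1 the m distinct m-th roots of unity sum to 0, e.g. 1 + exp(2*I*pi/3) + exp(-2*I*pi/3) = 0.)
A character is irreducible iff <chi, chi> = 1, so this representation is reducible.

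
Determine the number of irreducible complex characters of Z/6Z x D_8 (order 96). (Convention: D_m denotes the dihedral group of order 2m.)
42

Reasoning: The number of irreducible complex representations of a finite group equals its number of conjugacy classes. For a direct product, #classes(G x H) = #classes(G) * #classes(H). Z/6Z has 6 classes (abelian), D_8 has 7 classes, so 6 * 7 = 42, so Z/6Z x D_8 (order 96) has exactly 42 irreducible complex representations.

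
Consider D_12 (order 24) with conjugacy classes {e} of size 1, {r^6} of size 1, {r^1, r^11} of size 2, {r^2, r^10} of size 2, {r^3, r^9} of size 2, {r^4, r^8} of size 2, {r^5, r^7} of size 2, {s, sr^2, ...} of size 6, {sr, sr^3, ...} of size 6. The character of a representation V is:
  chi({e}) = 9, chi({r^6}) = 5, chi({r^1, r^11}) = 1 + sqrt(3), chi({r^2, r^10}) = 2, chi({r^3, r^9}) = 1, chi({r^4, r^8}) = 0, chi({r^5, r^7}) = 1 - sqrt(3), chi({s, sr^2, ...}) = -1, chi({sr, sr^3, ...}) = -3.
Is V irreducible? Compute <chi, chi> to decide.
Not irreducible (reducible): <chi, chi> = 8 > 1.

<chi, chi> = (1/|G|) sum_C |C| * |chi(C)|^2 = (1/24)[1*|9|^2 + 1*|5|^2 + 2*|1 + sqrt(3)|^2 + 2*|2|^2 + 2*|1|^2 + 2*|0|^2 + 2*|1 - sqrt(3)|^2 + 6*|-1|^2 + 6*|-3|^2]
  = (1/24)[(81) + (25) + (4*sqrt(3) + 8) + (8) + (2) + (0) + (8 - 4*sqrt(3)) + (6) + (54)] = 192/24 = 8.
A character is irreducible iff <chi, chi> = 1, so this representation is reducible.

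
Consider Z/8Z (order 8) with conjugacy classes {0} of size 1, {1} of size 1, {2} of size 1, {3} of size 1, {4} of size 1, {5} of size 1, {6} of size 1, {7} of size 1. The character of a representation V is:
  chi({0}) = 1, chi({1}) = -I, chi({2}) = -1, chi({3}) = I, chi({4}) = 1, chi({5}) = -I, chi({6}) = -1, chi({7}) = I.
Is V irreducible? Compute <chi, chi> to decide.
Irreducible: <chi, chi> = 1.

Derivation: <chi, chi> = (1/|G|) sum_C |C| * |chi(C)|^2 = (1/8)[1*|1|^2 + 1*|-I|^2 + 1*|-1|^2 + 1*|I|^2 + 1*|1|^2 + 1*|-I|^2 + 1*|-1|^2 + 1*|I|^2]
  = (1/8)[(1) + (1) + (1) + (1) + (1) + (1) + (1) + (1)] = 8/8 = 1.
(Exp terms are combined using exp(i*s)*conj(exp(i*t)) = exp(i*(s-t)), and sums of them are collapsed using the identity that for every m > 1 the m distinct m-th roots of unity sum to 0, e.g. 1 + exp(2*I*pi/3) + exp(-2*I*pi/3) = 0.)
A character is irreducible iff <chi, chi> = 1, so this representation is irreducible.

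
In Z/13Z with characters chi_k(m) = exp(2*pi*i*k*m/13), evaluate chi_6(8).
chi_6(8) = zeta_13^48 = exp(-8*I*pi/13)

Justification: chi_6(8) = zeta_13^(6*8) = zeta_13^48. Since zeta_13^13 = 1, this equals zeta_13^9 = exp(2*pi*i*9/13) = exp(-8*I*pi/13).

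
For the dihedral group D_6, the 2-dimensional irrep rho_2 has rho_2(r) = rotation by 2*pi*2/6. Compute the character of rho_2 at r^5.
chi_{rho_2}(r^5) = 2*cos(2*pi*2*5/6) = -1

Explanation: rho_2(r^5) is rotation by angle 2*pi*2*5/6, whose trace is 2*cos(2*pi*2*5/6) = -1.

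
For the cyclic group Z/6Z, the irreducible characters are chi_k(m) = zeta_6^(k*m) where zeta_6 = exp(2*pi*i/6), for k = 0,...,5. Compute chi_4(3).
chi_4(3) = zeta_6^12 = 1

Justification: chi_4(3) = zeta_6^(4*3) = zeta_6^12. Since zeta_6^6 = 1, this equals zeta_6^0 = exp(2*pi*i*0/6) = 1.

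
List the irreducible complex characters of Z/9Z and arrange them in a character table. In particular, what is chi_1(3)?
Character table of Z/9Z (irreps indexed chi_0,...,chi_8 with chi_k(m) = zeta_9^(k*m), zeta_9 = exp(2*pi*i/9)):
  irrep \ class  {0} (size 1)  {1} (size 1)    {2} (size 1)    {3} (size 1)    {4} (size 1)    {5} (size 1)    {6} (size 1)    {7} (size 1)    {8} (size 1)  
  chi_0          1             1               1               1               1               1               1               1               1             
  chi_1          1             exp(2*I*pi/9)   exp(4*I*pi/9)   exp(2*I*pi/3)   exp(8*I*pi/9)   exp(-8*I*pi/9)  exp(-2*I*pi/3)  exp(-4*I*pi/9)  exp(-2*I*pi/9)
  chi_2          1             exp(4*I*pi/9)   exp(8*I*pi/9)   exp(-2*I*pi/3)  exp(-2*I*pi/9)  exp(2*I*pi/9)   exp(2*I*pi/3)   exp(-8*I*pi/9)  exp(-4*I*pi/9)
  chi_3          1             exp(2*I*pi/3)   exp(-2*I*pi/3)  1               exp(2*I*pi/3)   exp(-2*I*pi/3)  1               exp(2*I*pi/3)   exp(-2*I*pi/3)
  chi_4          1             exp(8*I*pi/9)   exp(-2*I*pi/9)  exp(2*I*pi/3)   exp(-4*I*pi/9)  exp(4*I*pi/9)   exp(-2*I*pi/3)  exp(2*I*pi/9)   exp(-8*I*pi/9)
  chi_5          1             exp(-8*I*pi/9)  exp(2*I*pi/9)   exp(-2*I*pi/3)  exp(4*I*pi/9)   exp(-4*I*pi/9)  exp(2*I*pi/3)   exp(-2*I*pi/9)  exp(8*I*pi/9) 
  chi_6          1             exp(-2*I*pi/3)  exp(2*I*pi/3)   1               exp(-2*I*pi/3)  exp(2*I*pi/3)   1               exp(-2*I*pi/3)  exp(2*I*pi/3) 
  chi_7          1             exp(-4*I*pi/9)  exp(-8*I*pi/9)  exp(2*I*pi/3)   exp(2*I*pi/9)   exp(-2*I*pi/9)  exp(-2*I*pi/3)  exp(8*I*pi/9)   exp(4*I*pi/9) 
  chi_8          1             exp(-2*I*pi/9)  exp(-4*I*pi/9)  exp(-2*I*pi/3)  exp(-8*I*pi/9)  exp(8*I*pi/9)   exp(2*I*pi/3)   exp(4*I*pi/9)   exp(2*I*pi/9) 

Spot check: chi_1(3) = zeta_9^(1*3) = zeta_9^3 = exp(2*I*pi/3).

Details: Z/9Z is abelian, so all 9 irreducible complex representations are 1-dimensional. They are given by chi_k(m) = zeta_9^(k*m) for k = 0,...,8. Row orthogonality: sum_m chi_k(m) conj(chi_l(m)) = 9 * [k = l].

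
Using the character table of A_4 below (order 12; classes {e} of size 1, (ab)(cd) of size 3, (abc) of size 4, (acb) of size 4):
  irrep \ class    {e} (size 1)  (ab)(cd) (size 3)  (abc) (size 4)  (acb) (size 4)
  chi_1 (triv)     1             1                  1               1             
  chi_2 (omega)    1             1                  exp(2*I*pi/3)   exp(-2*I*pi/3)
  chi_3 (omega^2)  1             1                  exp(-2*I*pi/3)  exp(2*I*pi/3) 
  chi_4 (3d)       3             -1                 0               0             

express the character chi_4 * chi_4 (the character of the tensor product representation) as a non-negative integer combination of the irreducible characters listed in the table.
chi_4 tensor chi_4 = chi_1 + chi_2 + chi_3 + 2*chi_4 (all other irreducibles have multiplicity 0).

Argument: The character of a tensor product is the pointwise product (chi_4 * chi_4)(C) = chi_4(C) * chi_4(C):
  {e}: (3)*(3), (ab)(cd): (-1)*(-1), (abc): (0)*(0), (acb): (0)*(0)
so (chi_4 * chi_4) takes values
  {e} -> 9, (ab)(cd) -> 1, (abc) -> 0, (acb) -> 0.
Now take the inner product of this character with each irreducible chi from the table, <chi_4*chi_4, chi> = (1/12) sum_C |C| (chi_4*chi_4)(C) conj(chi(C)):
  <chi_4*chi_4, chi_1> = (1/12)[1*(9)*conj(1) + 3*(1)*conj(1) + 4*(0)*conj(1) + 4*(0)*conj(1)]
      = (1/12)[(9) + (3) + (0) + (0)] = 12/12 = 1
  <chi_4*chi_4, chi_2> = (1/12)[1*(9)*conj(1) + 3*(1)*conj(1) + 4*(0)*conj(exp(2*I*pi/3)) + 4*(0)*conj(exp(-2*I*pi/3))]
      = (1/12)[(9) + (3) + (0) + (0)] = 12/12 = 1
  <chi_4*chi_4, chi_3> = (1/12)[1*(9)*conj(1) + 3*(1)*conj(1) + 4*(0)*conj(exp(-2*I*pi/3)) + 4*(0)*conj(exp(2*I*pi/3))]
      = (1/12)[(9) + (3) + (0) + (0)] = 12/12 = 1
  <chi_4*chi_4, chi_4> = (1/12)[1*(9)*conj(3) + 3*(1)*conj(-1) + 4*(0)*conj(0) + 4*(0)*conj(0)]
      = (1/12)[(27) + (-3) + (0) + (0)] = 24/12 = 2
(Exp terms are combined using exp(i*s)*conj(exp(i*t)) = exp(i*(s-t)), and sums of them are collapsed using the identity that for every m > 1 the m distinct m-th roots of unity sum to 0, e.g. 1 + exp(2*I*pi/3) + exp(-2*I*pi/3) = 0.)
Hence the multiplicities are chi_1: 1, chi_2: 1, chi_3: 1, chi_4: 2. Dimension check: dim(chi_4)*dim(chi_4) = 3*3 = 9 and sum (mult * dim) = 1*1 + 1*1 + 1*1 + 2*3 = 9.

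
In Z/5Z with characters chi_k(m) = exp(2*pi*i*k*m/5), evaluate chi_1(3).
chi_1(3) = zeta_5^3 = exp(-4*I*pi/5)

Details: chi_1(3) = zeta_5^(1*3) = zeta_5^3. Since zeta_5^5 = 1, this equals zeta_5^3 = exp(2*pi*i*3/5) = exp(-4*I*pi/5).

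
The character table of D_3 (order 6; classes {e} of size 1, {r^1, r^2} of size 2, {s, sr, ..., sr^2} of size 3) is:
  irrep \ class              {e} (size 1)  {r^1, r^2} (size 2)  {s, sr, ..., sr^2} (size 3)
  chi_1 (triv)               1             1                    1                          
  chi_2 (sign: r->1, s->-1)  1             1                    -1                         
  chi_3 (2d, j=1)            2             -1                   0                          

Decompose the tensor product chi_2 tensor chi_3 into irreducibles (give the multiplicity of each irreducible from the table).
chi_2 tensor chi_3 = chi_3 (all other irreducibles have multiplicity 0).

Reasoning: The character of a tensor product is the pointwise product (chi_2 * chi_3)(C) = chi_2(C) * chi_3(C):
  {e}: (1)*(2), {r^1, r^2}: (1)*(-1), {s, sr, ..., sr^2}: (-1)*(0)
so (chi_2 * chi_3) takes values
  {e} -> 2, {r^1, r^2} -> -1, {s, sr, ..., sr^2} -> 0.
Now take the inner product of this character with each irreducible chi from the table, <chi_2*chi_3, chi> = (1/6) sum_C |C| (chi_2*chi_3)(C) conj(chi(C)):
  <chi_2*chi_3, chi_1> = (1/6)[1*(2)*conj(1) + 2*(-1)*conj(1) + 3*(0)*conj(1)]
      = (1/6)[(2) + (-2) + (0)] = 0/6 = 0
  <chi_2*chi_3, chi_2> = (1/6)[1*(2)*conj(1) + 2*(-1)*conj(1) + 3*(0)*conj(-1)]
      = (1/6)[(2) + (-2) + (0)] = 0/6 = 0
  <chi_2*chi_3, chi_3> = (1/6)[1*(2)*conj(2) + 2*(-1)*conj(-1) + 3*(0)*conj(0)]
      = (1/6)[(4) + (2) + (0)] = 6/6 = 1
Hence the multiplicities are chi_3: 1. Dimension check: dim(chi_2)*dim(chi_3) = 1*2 = 2 and sum (mult * dim) = 1*2 = 2.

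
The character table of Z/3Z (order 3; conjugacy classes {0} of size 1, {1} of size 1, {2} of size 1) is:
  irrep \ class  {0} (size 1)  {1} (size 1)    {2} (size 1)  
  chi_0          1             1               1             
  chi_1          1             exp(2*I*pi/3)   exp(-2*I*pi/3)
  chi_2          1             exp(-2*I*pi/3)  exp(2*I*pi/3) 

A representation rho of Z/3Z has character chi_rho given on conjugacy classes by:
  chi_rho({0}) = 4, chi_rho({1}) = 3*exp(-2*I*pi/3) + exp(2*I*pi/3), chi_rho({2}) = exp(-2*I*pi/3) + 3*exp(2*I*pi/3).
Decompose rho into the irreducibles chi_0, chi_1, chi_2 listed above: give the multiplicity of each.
Multiplicities: chi_0: 0, chi_1: 1, chi_2: 3.

Proof sketch: Use <chi_rho, chi> = (1/|G|) sum_C |C| * chi_rho(C) * conj(chi(C)) with |G| = 3 for each irreducible chi in the table:
  <chi_rho, chi_0> = (1/3)[1*(4)*conj(1) + 1*(3*exp(-2*I*pi/3) + exp(2*I*pi/3))*conj(1) + 1*(exp(-2*I*pi/3) + 3*exp(2*I*pi/3))*conj(1)]
      = (1/3)[(4) + (3*exp(-2*I*pi/3) + exp(2*I*pi/3)) + (exp(-2*I*pi/3) + 3*exp(2*I*pi/3))] = 0/3 = 0
  <chi_rho, chi_1> = (1/3)[1*(4)*conj(1) + 1*(3*exp(-2*I*pi/3) + exp(2*I*pi/3))*conj(exp(2*I*pi/3)) + 1*(exp(-2*I*pi/3) + 3*exp(2*I*pi/3))*conj(exp(-2*I*pi/3))]
      = (1/3)[(4) + (1 + 3*exp(2*I*pi/3)) + (1 + 3*exp(-2*I*pi/3))] = 3/3 = 1
  <chi_rho, chi_2> = (1/3)[1*(4)*conj(1) + 1*(3*exp(-2*I*pi/3) + exp(2*I*pi/3))*conj(exp(-2*I*pi/3)) + 1*(exp(-2*I*pi/3) + 3*exp(2*I*pi/3))*conj(exp(2*I*pi/3))]
      = (1/3)[(4) + (3 + exp(-2*I*pi/3)) + (3 + exp(2*I*pi/3))] = 9/3 = 3
(Exp terms are combined using exp(i*s)*conj(exp(i*t)) = exp(i*(s-t)), and sums of them are collapsed using the identity that for every m > 1 the m distinct m-th roots of unity sum to 0, e.g. 1 + exp(2*I*pi/3) + exp(-2*I*pi/3) = 0.)
Dimension check: dim(rho) = sum (mult * dim) = 0*1 + 1*1 + 3*1 = 4 = chi_rho(e) = 4.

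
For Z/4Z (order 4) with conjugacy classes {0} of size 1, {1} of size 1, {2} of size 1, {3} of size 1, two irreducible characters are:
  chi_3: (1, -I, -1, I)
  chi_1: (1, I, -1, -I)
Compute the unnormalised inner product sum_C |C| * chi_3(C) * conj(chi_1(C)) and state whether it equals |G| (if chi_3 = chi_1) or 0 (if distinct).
Sum = 0; so <chi_3, chi_1> = 0 (distinct irreducibles are orthogonal).

Compute term by term over conjugacy classes (|C| * chi_3(C) * conj(chi_1(C))):
  1*(1)*conj(1) + 1*(-I)*conj(I) + 1*(-1)*conj(-1) + 1*(I)*conj(-I)
  = (1) + (-1) + (1) + (-1)
  = 0.
(Exp terms are combined using exp(i*s)*conj(exp(i*t)) = exp(i*(s-t)), and sums of them are collapsed using the identity that for every m > 1 the m distinct m-th roots of unity sum to 0, e.g. 1 + exp(2*I*pi/3) + exp(-2*I*pi/3) = 0.)
Dividing by |G| = 4 gives 0/4 = 0, matching the row-orthogonality relation <chi_3, chi_1> = [chi_3 = chi_1].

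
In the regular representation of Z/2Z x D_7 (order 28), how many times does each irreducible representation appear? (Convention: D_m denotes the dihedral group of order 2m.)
Each irreducible V_i of dimension d_i appears with multiplicity d_i, i.e. rho_reg = (direct sum over all irreducibles V_i) d_i V_i. The irreducible dimensions for Z/2Z x D_7 are 1, 1, 1, 1, 2, 2, 2, 2, 2, 2: 4 irreducibles of dimension 1, each with multiplicity 1; 6 irreducibles of dimension 2, each with multiplicity 2. Total dimension 4*1*1 + 6*2*2 = 28 = |G|.

Reasoning: General theorem: in the regular representation of a finite group G, each irreducible appears with multiplicity equal to its dimension. Check: dim(rho_reg) = sum d_i^2 = 1 + 1 + 1 + 1 + 4 + 4 + 4 + 4 + 4 + 4 = 28 = |G|.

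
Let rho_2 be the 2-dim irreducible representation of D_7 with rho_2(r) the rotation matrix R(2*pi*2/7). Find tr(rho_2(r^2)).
chi_{rho_2}(r^2) = 2*cos(2*pi*2*2/7) = -2*cos(pi/7)

Reasoning: rho_2(r^2) is rotation by angle 2*pi*2*2/7, whose trace is 2*cos(2*pi*2*2/7) = -2*cos(pi/7).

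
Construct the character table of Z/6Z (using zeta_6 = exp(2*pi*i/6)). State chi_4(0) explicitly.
Character table of Z/6Z (irreps indexed chi_0,...,chi_5 with chi_k(m) = zeta_6^(k*m), zeta_6 = exp(2*pi*i/6)):
  irrep \ class  {0} (size 1)  {1} (size 1)    {2} (size 1)    {3} (size 1)  {4} (size 1)    {5} (size 1)  
  chi_0          1             1               1               1             1               1             
  chi_1          1             exp(I*pi/3)     exp(2*I*pi/3)   -1            exp(-2*I*pi/3)  exp(-I*pi/3)  
  chi_2          1             exp(2*I*pi/3)   exp(-2*I*pi/3)  1             exp(2*I*pi/3)   exp(-2*I*pi/3)
  chi_3          1             -1              1               -1            1               -1            
  chi_4          1             exp(-2*I*pi/3)  exp(2*I*pi/3)   1             exp(-2*I*pi/3)  exp(2*I*pi/3) 
  chi_5          1             exp(-I*pi/3)    exp(-2*I*pi/3)  -1            exp(2*I*pi/3)   exp(I*pi/3)   

Spot check: chi_4(0) = zeta_6^(4*0) = zeta_6^0 = 1.

Justification: Z/6Z is abelian, so all 6 irreducible complex representations are 1-dimensional. They are given by chi_k(m) = zeta_6^(k*m) for k = 0,...,5. Row orthogonality: sum_m chi_k(m) conj(chi_l(m)) = 6 * [k = l].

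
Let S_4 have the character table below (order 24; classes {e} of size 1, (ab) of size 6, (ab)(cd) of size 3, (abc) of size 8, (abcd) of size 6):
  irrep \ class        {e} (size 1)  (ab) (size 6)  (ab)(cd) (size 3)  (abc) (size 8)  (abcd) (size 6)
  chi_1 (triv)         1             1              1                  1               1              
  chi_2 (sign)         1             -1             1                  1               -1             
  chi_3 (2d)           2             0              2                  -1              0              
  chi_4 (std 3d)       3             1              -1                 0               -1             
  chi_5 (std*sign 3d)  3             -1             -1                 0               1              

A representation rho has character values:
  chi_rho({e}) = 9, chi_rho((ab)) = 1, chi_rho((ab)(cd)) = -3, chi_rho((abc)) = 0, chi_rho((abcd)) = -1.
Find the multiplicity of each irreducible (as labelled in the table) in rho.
Multiplicities: chi_1: 0, chi_2: 0, chi_3: 0, chi_4: 2, chi_5: 1.

Why: Use <chi_rho, chi> = (1/|G|) sum_C |C| * chi_rho(C) * conj(chi(C)) with |G| = 24 for each irreducible chi in the table:
  <chi_rho, chi_1> = (1/24)[1*(9)*conj(1) + 6*(1)*conj(1) + 3*(-3)*conj(1) + 8*(0)*conj(1) + 6*(-1)*conj(1)]
      = (1/24)[(9) + (6) + (-9) + (0) + (-6)] = 0/24 = 0
  <chi_rho, chi_2> = (1/24)[1*(9)*conj(1) + 6*(1)*conj(-1) + 3*(-3)*conj(1) + 8*(0)*conj(1) + 6*(-1)*conj(-1)]
      = (1/24)[(9) + (-6) + (-9) + (0) + (6)] = 0/24 = 0
  <chi_rho, chi_3> = (1/24)[1*(9)*conj(2) + 6*(1)*conj(0) + 3*(-3)*conj(2) + 8*(0)*conj(-1) + 6*(-1)*conj(0)]
      = (1/24)[(18) + (0) + (-18) + (0) + (0)] = 0/24 = 0
  <chi_rho, chi_4> = (1/24)[1*(9)*conj(3) + 6*(1)*conj(1) + 3*(-3)*conj(-1) + 8*(0)*conj(0) + 6*(-1)*conj(-1)]
      = (1/24)[(27) + (6) + (9) + (0) + (6)] = 48/24 = 2
  <chi_rho, chi_5> = (1/24)[1*(9)*conj(3) + 6*(1)*conj(-1) + 3*(-3)*conj(-1) + 8*(0)*conj(0) + 6*(-1)*conj(1)]
      = (1/24)[(27) + (-6) + (9) + (0) + (-6)] = 24/24 = 1
Dimension check: dim(rho) = sum (mult * dim) = 0*1 + 0*1 + 0*2 + 2*3 + 1*3 = 9 = chi_rho(e) = 9.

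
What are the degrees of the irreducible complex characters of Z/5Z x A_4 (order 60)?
Dimensions: 1, 1, 1, 1, 1, 1, 1, 1, 1, 1, 1, 1, 1, 1, 1, 3, 3, 3, 3, 3

Working: There are 20 irreducibles (= number of conjugacy classes). Their dimensions d_i satisfy sum d_i^2 = |G| = 60: 1 + 1 + 1 + 1 + 1 + 1 + 1 + 1 + 1 + 1 + 1 + 1 + 1 + 1 + 1 + 9 + 9 + 9 + 9 + 9 = 60. (For the product with Z/5Z: each of the 5 1-dim characters of Z/5Z tensors with each irrep of A_4, giving 5 copies of each A_4-dimension.)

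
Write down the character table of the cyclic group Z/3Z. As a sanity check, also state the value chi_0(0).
Character table of Z/3Z (irreps indexed chi_0,...,chi_2 with chi_k(m) = zeta_3^(k*m), zeta_3 = exp(2*pi*i/3)):
  irrep \ class  {0} (size 1)  {1} (size 1)    {2} (size 1)  
  chi_0          1             1               1             
  chi_1          1             exp(2*I*pi/3)   exp(-2*I*pi/3)
  chi_2          1             exp(-2*I*pi/3)  exp(2*I*pi/3) 

Spot check: chi_0(0) = zeta_3^(0*0) = zeta_3^0 = 1.

Why: Z/3Z is abelian, so all 3 irreducible complex representations are 1-dimensional. They are given by chi_k(m) = zeta_3^(k*m) for k = 0,...,2. Row orthogonality: sum_m chi_k(m) conj(chi_l(m)) = 3 * [k = l].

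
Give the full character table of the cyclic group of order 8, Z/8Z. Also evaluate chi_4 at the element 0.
Character table of Z/8Z (irreps indexed chi_0,...,chi_7 with chi_k(m) = zeta_8^(k*m), zeta_8 = exp(2*pi*i/8)):
  irrep \ class  {0} (size 1)  {1} (size 1)    {2} (size 1)  {3} (size 1)    {4} (size 1)  {5} (size 1)    {6} (size 1)  {7} (size 1)  
  chi_0          1             1               1             1               1             1               1             1             
  chi_1          1             exp(I*pi/4)     I             exp(3*I*pi/4)   -1            exp(-3*I*pi/4)  -I            exp(-I*pi/4)  
  chi_2          1             I               -1            -I              1             I               -1            -I            
  chi_3          1             exp(3*I*pi/4)   -I            exp(I*pi/4)     -1            exp(-I*pi/4)    I             exp(-3*I*pi/4)
  chi_4          1             -1              1             -1              1             -1              1             -1            
  chi_5          1             exp(-3*I*pi/4)  I             exp(-I*pi/4)    -1            exp(I*pi/4)     -I            exp(3*I*pi/4) 
  chi_6          1             -I              -1            I               1             -I              -1            I             
  chi_7          1             exp(-I*pi/4)    -I            exp(-3*I*pi/4)  -1            exp(3*I*pi/4)   I             exp(I*pi/4)   

Spot check: chi_4(0) = zeta_8^(4*0) = zeta_8^0 = 1.

Argument: Z/8Z is abelian, so all 8 irreducible complex representations are 1-dimensional. They are given by chi_k(m) = zeta_8^(k*m) for k = 0,...,7. Row orthogonality: sum_m chi_k(m) conj(chi_l(m)) = 8 * [k = l].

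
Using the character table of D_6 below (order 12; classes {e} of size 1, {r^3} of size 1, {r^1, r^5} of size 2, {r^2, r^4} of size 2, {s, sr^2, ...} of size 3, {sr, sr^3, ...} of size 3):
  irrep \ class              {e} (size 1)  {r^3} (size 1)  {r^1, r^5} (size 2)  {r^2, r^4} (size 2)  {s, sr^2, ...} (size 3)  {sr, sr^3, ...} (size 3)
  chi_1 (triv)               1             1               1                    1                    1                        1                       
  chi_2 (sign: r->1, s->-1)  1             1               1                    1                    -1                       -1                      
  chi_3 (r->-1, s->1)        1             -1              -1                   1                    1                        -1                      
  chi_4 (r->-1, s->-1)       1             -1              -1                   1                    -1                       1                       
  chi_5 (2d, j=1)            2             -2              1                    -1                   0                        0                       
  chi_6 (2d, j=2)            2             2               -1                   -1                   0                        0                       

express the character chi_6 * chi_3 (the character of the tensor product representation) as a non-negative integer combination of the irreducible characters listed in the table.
chi_6 tensor chi_3 = chi_5 (all other irreducibles have multiplicity 0).

Argument: The character of a tensor product is the pointwise product (chi_6 * chi_3)(C) = chi_6(C) * chi_3(C):
  {e}: (2)*(1), {r^3}: (2)*(-1), {r^1, r^5}: (-1)*(-1), {r^2, r^4}: (-1)*(1), {s, sr^2, ...}: (0)*(1), {sr, sr^3, ...}: (0)*(-1)
so (chi_6 * chi_3) takes values
  {e} -> 2, {r^3} -> -2, {r^1, r^5} -> 1, {r^2, r^4} -> -1, {s, sr^2, ...} -> 0, {sr, sr^3, ...} -> 0.
Now take the inner product of this character with each irreducible chi from the table, <chi_6*chi_3, chi> = (1/12) sum_C |C| (chi_6*chi_3)(C) conj(chi(C)):
  <chi_6*chi_3, chi_1> = (1/12)[1*(2)*conj(1) + 1*(-2)*conj(1) + 2*(1)*conj(1) + 2*(-1)*conj(1) + 3*(0)*conj(1) + 3*(0)*conj(1)]
      = (1/12)[(2) + (-2) + (2) + (-2) + (0) + (0)] = 0/12 = 0
  <chi_6*chi_3, chi_2> = (1/12)[1*(2)*conj(1) + 1*(-2)*conj(1) + 2*(1)*conj(1) + 2*(-1)*conj(1) + 3*(0)*conj(-1) + 3*(0)*conj(-1)]
      = (1/12)[(2) + (-2) + (2) + (-2) + (0) + (0)] = 0/12 = 0
  <chi_6*chi_3, chi_3> = (1/12)[1*(2)*conj(1) + 1*(-2)*conj(-1) + 2*(1)*conj(-1) + 2*(-1)*conj(1) + 3*(0)*conj(1) + 3*(0)*conj(-1)]
      = (1/12)[(2) + (2) + (-2) + (-2) + (0) + (0)] = 0/12 = 0
  <chi_6*chi_3, chi_4> = (1/12)[1*(2)*conj(1) + 1*(-2)*conj(-1) + 2*(1)*conj(-1) + 2*(-1)*conj(1) + 3*(0)*conj(-1) + 3*(0)*conj(1)]
      = (1/12)[(2) + (2) + (-2) + (-2) + (0) + (0)] = 0/12 = 0
  <chi_6*chi_3, chi_5> = (1/12)[1*(2)*conj(2) + 1*(-2)*conj(-2) + 2*(1)*conj(1) + 2*(-1)*conj(-1) + 3*(0)*conj(0) + 3*(0)*conj(0)]
      = (1/12)[(4) + (4) + (2) + (2) + (0) + (0)] = 12/12 = 1
  <chi_6*chi_3, chi_6> = (1/12)[1*(2)*conj(2) + 1*(-2)*conj(2) + 2*(1)*conj(-1) + 2*(-1)*conj(-1) + 3*(0)*conj(0) + 3*(0)*conj(0)]
      = (1/12)[(4) + (-4) + (-2) + (2) + (0) + (0)] = 0/12 = 0
Hence the multiplicities are chi_5: 1. Dimension check: dim(chi_6)*dim(chi_3) = 2*1 = 2 and sum (mult * dim) = 1*2 = 2.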